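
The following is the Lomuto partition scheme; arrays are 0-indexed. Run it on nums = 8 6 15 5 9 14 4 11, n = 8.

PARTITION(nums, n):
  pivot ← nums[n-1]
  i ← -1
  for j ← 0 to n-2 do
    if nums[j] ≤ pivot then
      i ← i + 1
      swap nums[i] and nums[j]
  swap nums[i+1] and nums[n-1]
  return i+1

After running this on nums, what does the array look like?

pivot=11, i=-1
j=0: 8≤11, i=0, swap(0,0) ⇒ 8 6 15 5 9 14 4 11
j=1: 6≤11, i=1, swap(1,1) ⇒ 8 6 15 5 9 14 4 11
j=2: 15>11, skip
j=3: 5≤11, i=2, swap(2,3) ⇒ 8 6 5 15 9 14 4 11
j=4: 9≤11, i=3, swap(3,4) ⇒ 8 6 5 9 15 14 4 11
j=5: 14>11, skip
j=6: 4≤11, i=4, swap(4,6) ⇒ 8 6 5 9 4 14 15 11
swap(5,7) ⇒ 8 6 5 9 4 11 15 14; return 5

8 6 5 9 4 11 15 14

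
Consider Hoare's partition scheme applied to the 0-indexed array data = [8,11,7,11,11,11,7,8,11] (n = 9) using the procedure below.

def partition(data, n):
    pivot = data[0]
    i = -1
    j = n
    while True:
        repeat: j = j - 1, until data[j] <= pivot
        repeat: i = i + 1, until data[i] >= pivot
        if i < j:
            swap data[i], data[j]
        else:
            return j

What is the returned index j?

pivot = data[0] = 8; i = -1, j = 9
j→7 (data[7]=8≤8), i→0 (data[0]=8≥8); i<j, swap → [8,11,7,11,11,11,7,8,11]
j→6 (data[6]=7≤8), i→1 (data[1]=11≥8); i<j, swap → [8,7,7,11,11,11,11,8,11]
j→2, i→3; i≥j, return j=2. data = [8,7,7,11,11,11,11,8,11]

2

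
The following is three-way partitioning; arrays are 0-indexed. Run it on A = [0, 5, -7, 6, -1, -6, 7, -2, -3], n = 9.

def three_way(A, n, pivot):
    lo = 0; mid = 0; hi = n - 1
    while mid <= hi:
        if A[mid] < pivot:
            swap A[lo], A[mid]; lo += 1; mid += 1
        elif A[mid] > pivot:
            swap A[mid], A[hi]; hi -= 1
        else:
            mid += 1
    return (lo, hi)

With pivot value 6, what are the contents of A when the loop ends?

[0, 5, -7, -1, -6, -3, -2, 6, 7]

pivot = 6; lo=0, mid=0, hi=8
A[mid]=0<6: swap A[0],A[0]; lo=1,mid=1 → [0, 5, -7, 6, -1, -6, 7, -2, -3]
A[mid]=5<6: swap A[1],A[1]; lo=2,mid=2 → [0, 5, -7, 6, -1, -6, 7, -2, -3]
A[mid]=-7<6: swap A[2],A[2]; lo=3,mid=3 → [0, 5, -7, 6, -1, -6, 7, -2, -3]
A[mid]=6=6: mid=4
A[mid]=-1<6: swap A[3],A[4]; lo=4,mid=5 → [0, 5, -7, -1, 6, -6, 7, -2, -3]
A[mid]=-6<6: swap A[4],A[5]; lo=5,mid=6 → [0, 5, -7, -1, -6, 6, 7, -2, -3]
A[mid]=7>6: swap A[6],A[8]; hi=7 → [0, 5, -7, -1, -6, 6, -3, -2, 7]
A[mid]=-3<6: swap A[5],A[6]; lo=6,mid=7 → [0, 5, -7, -1, -6, -3, 6, -2, 7]
A[mid]=-2<6: swap A[6],A[7]; lo=7,mid=8 → [0, 5, -7, -1, -6, -3, -2, 6, 7]
end: lo=7, hi=7; A = [0, 5, -7, -1, -6, -3, -2, 6, 7]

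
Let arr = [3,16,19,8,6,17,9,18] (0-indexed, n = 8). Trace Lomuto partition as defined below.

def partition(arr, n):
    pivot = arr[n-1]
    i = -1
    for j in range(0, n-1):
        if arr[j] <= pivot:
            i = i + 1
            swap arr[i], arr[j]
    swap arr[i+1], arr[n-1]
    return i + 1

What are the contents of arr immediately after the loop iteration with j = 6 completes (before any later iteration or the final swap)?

[3,16,8,6,17,9,19,18]

pivot = arr[7] = 18; i = -1
j=0: arr[0]=3 ≤ 18 → i=0, swap arr[0],arr[0] (no change) → [3,16,19,8,6,17,9,18]
j=1: arr[1]=16 ≤ 18 → i=1, swap arr[1],arr[1] (no change) → [3,16,19,8,6,17,9,18]
j=2: arr[2]=19 > 18 → no swap
j=3: arr[3]=8 ≤ 18 → i=2, swap arr[2],arr[3] → [3,16,8,19,6,17,9,18]
j=4: arr[4]=6 ≤ 18 → i=3, swap arr[3],arr[4] → [3,16,8,6,19,17,9,18]
j=5: arr[5]=17 ≤ 18 → i=4, swap arr[4],arr[5] → [3,16,8,6,17,19,9,18]
j=6: arr[6]=9 ≤ 18 → i=5, swap arr[5],arr[6] → [3,16,8,6,17,9,19,18]
(after j=6) arr = [3,16,8,6,17,9,19,18]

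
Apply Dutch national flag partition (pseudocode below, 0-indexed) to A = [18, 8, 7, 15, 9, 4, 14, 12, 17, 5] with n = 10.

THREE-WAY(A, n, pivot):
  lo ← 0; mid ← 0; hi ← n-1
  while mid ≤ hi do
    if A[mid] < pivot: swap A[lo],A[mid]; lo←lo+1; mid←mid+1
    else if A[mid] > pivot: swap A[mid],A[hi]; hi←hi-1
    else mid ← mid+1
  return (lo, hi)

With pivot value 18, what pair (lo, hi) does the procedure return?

pivot = 18; lo=0, mid=0, hi=9
A[mid]=18=18: mid=1
A[mid]=8<18: swap A[0],A[1]; lo=1,mid=2 → [8, 18, 7, 15, 9, 4, 14, 12, 17, 5]
A[mid]=7<18: swap A[1],A[2]; lo=2,mid=3 → [8, 7, 18, 15, 9, 4, 14, 12, 17, 5]
A[mid]=15<18: swap A[2],A[3]; lo=3,mid=4 → [8, 7, 15, 18, 9, 4, 14, 12, 17, 5]
A[mid]=9<18: swap A[3],A[4]; lo=4,mid=5 → [8, 7, 15, 9, 18, 4, 14, 12, 17, 5]
A[mid]=4<18: swap A[4],A[5]; lo=5,mid=6 → [8, 7, 15, 9, 4, 18, 14, 12, 17, 5]
A[mid]=14<18: swap A[5],A[6]; lo=6,mid=7 → [8, 7, 15, 9, 4, 14, 18, 12, 17, 5]
A[mid]=12<18: swap A[6],A[7]; lo=7,mid=8 → [8, 7, 15, 9, 4, 14, 12, 18, 17, 5]
A[mid]=17<18: swap A[7],A[8]; lo=8,mid=9 → [8, 7, 15, 9, 4, 14, 12, 17, 18, 5]
A[mid]=5<18: swap A[8],A[9]; lo=9,mid=10 → [8, 7, 15, 9, 4, 14, 12, 17, 5, 18]
end: lo=9, hi=9; A = [8, 7, 15, 9, 4, 14, 12, 17, 5, 18]

(9, 9)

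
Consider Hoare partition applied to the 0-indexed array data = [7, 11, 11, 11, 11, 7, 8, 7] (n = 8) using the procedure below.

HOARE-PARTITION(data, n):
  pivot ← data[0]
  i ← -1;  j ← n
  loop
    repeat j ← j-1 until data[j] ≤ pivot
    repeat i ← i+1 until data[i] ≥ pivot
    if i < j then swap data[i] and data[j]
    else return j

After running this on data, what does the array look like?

[7, 7, 11, 11, 11, 11, 8, 7]

pivot=7
j stops at 7 (7), i stops at 0 (7); swap ⇒ [7, 11, 11, 11, 11, 7, 8, 7]
j stops at 5 (7), i stops at 1 (11); swap ⇒ [7, 7, 11, 11, 11, 11, 8, 7]
j stops at 1, i stops at 2; i≥j ⇒ return 1. data=[7, 7, 11, 11, 11, 11, 8, 7]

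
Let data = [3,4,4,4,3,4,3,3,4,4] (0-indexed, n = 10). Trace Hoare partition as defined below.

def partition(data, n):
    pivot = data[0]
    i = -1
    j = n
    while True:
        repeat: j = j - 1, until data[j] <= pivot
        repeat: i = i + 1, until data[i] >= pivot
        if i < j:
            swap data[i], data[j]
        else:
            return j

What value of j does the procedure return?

2

pivot=3
j stops at 7 (3), i stops at 0 (3); swap ⇒ [3,4,4,4,3,4,3,3,4,4]
j stops at 6 (3), i stops at 1 (4); swap ⇒ [3,3,4,4,3,4,4,3,4,4]
j stops at 4 (3), i stops at 2 (4); swap ⇒ [3,3,3,4,4,4,4,3,4,4]
j stops at 2, i stops at 3; i≥j ⇒ return 2. data=[3,3,3,4,4,4,4,3,4,4]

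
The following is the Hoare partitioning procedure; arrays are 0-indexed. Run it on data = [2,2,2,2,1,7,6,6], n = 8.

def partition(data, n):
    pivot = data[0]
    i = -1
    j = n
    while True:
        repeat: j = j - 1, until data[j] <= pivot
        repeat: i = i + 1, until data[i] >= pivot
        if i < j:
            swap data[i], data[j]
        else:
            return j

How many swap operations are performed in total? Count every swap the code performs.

2

pivot = data[0] = 2; i = -1, j = 8
j→4 (data[4]=1≤2), i→0 (data[0]=2≥2); i<j, swap → [1,2,2,2,2,7,6,6]
j→3 (data[3]=2≤2), i→1 (data[1]=2≥2); i<j, swap → [1,2,2,2,2,7,6,6]
j→2, i→2; i≥j, return j=2. data = [1,2,2,2,2,7,6,6]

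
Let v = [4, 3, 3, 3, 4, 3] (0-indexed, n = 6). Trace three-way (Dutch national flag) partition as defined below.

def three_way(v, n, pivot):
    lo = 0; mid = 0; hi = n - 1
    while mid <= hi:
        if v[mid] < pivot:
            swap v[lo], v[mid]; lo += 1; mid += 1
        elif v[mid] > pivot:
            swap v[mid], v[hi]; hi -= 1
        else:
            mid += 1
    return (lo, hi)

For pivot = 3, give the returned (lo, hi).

(0, 3)

pivot = 3; lo=0, mid=0, hi=5
v[mid]=4>3: swap v[0],v[5]; hi=4 → [3, 3, 3, 3, 4, 4]
v[mid]=3=3: mid=1
v[mid]=3=3: mid=2
v[mid]=3=3: mid=3
v[mid]=3=3: mid=4
v[mid]=4>3: swap v[4],v[4]; hi=3 → [3, 3, 3, 3, 4, 4]
end: lo=0, hi=3; v = [3, 3, 3, 3, 4, 4]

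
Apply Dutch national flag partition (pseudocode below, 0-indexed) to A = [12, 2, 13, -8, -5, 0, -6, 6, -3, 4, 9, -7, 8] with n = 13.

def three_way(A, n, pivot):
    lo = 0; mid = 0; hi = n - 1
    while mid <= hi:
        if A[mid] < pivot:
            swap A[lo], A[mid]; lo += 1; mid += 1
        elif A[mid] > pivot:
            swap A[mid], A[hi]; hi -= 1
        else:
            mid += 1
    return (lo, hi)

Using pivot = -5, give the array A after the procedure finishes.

lo=0 mid=0 hi=12
12>-5: swap(0,12), hi=11 ⇒ [8, 2, 13, -8, -5, 0, -6, 6, -3, 4, 9, -7, 12]
8>-5: swap(0,11), hi=10 ⇒ [-7, 2, 13, -8, -5, 0, -6, 6, -3, 4, 9, 8, 12]
-7<-5: swap(0,0), lo=1 mid=1 ⇒ [-7, 2, 13, -8, -5, 0, -6, 6, -3, 4, 9, 8, 12]
2>-5: swap(1,10), hi=9 ⇒ [-7, 9, 13, -8, -5, 0, -6, 6, -3, 4, 2, 8, 12]
9>-5: swap(1,9), hi=8 ⇒ [-7, 4, 13, -8, -5, 0, -6, 6, -3, 9, 2, 8, 12]
4>-5: swap(1,8), hi=7 ⇒ [-7, -3, 13, -8, -5, 0, -6, 6, 4, 9, 2, 8, 12]
-3>-5: swap(1,7), hi=6 ⇒ [-7, 6, 13, -8, -5, 0, -6, -3, 4, 9, 2, 8, 12]
6>-5: swap(1,6), hi=5 ⇒ [-7, -6, 13, -8, -5, 0, 6, -3, 4, 9, 2, 8, 12]
-6<-5: swap(1,1), lo=2 mid=2 ⇒ [-7, -6, 13, -8, -5, 0, 6, -3, 4, 9, 2, 8, 12]
13>-5: swap(2,5), hi=4 ⇒ [-7, -6, 0, -8, -5, 13, 6, -3, 4, 9, 2, 8, 12]
0>-5: swap(2,4), hi=3 ⇒ [-7, -6, -5, -8, 0, 13, 6, -3, 4, 9, 2, 8, 12]
-5=-5: mid=3
-8<-5: swap(2,3), lo=3 mid=4 ⇒ [-7, -6, -8, -5, 0, 13, 6, -3, 4, 9, 2, 8, 12]
done. lo=3 hi=3; A=[-7, -6, -8, -5, 0, 13, 6, -3, 4, 9, 2, 8, 12]

[-7, -6, -8, -5, 0, 13, 6, -3, 4, 9, 2, 8, 12]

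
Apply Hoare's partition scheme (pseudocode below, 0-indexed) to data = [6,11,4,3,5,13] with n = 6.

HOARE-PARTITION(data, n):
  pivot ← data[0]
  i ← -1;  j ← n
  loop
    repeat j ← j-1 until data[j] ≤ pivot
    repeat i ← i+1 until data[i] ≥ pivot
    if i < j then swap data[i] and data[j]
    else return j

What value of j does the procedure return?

2

pivot=6
j stops at 4 (5), i stops at 0 (6); swap ⇒ [5,11,4,3,6,13]
j stops at 3 (3), i stops at 1 (11); swap ⇒ [5,3,4,11,6,13]
j stops at 2, i stops at 3; i≥j ⇒ return 2. data=[5,3,4,11,6,13]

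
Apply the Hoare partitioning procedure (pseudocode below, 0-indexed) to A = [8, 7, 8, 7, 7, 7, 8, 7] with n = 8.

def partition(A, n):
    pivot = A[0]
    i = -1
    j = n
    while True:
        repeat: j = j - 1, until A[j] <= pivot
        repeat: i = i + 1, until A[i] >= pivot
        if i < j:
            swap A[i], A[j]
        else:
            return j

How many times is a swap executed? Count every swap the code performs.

pivot = A[0] = 8; i = -1, j = 8
j→7 (A[7]=7≤8), i→0 (A[0]=8≥8); i<j, swap → [7, 7, 8, 7, 7, 7, 8, 8]
j→6 (A[6]=8≤8), i→2 (A[2]=8≥8); i<j, swap → [7, 7, 8, 7, 7, 7, 8, 8]
j→5, i→6; i≥j, return j=5. A = [7, 7, 8, 7, 7, 7, 8, 8]

2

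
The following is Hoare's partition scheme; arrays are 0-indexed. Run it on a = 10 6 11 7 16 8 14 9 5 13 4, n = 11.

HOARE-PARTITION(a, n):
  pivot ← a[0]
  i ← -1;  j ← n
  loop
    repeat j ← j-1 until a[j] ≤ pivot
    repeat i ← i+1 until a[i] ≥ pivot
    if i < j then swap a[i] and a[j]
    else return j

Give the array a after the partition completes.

4 6 5 7 9 8 14 16 11 13 10

pivot = a[0] = 10; i = -1, j = 11
j→10 (a[10]=4≤10), i→0 (a[0]=10≥10); i<j, swap → 4 6 11 7 16 8 14 9 5 13 10
j→8 (a[8]=5≤10), i→2 (a[2]=11≥10); i<j, swap → 4 6 5 7 16 8 14 9 11 13 10
j→7 (a[7]=9≤10), i→4 (a[4]=16≥10); i<j, swap → 4 6 5 7 9 8 14 16 11 13 10
j→5, i→6; i≥j, return j=5. a = 4 6 5 7 9 8 14 16 11 13 10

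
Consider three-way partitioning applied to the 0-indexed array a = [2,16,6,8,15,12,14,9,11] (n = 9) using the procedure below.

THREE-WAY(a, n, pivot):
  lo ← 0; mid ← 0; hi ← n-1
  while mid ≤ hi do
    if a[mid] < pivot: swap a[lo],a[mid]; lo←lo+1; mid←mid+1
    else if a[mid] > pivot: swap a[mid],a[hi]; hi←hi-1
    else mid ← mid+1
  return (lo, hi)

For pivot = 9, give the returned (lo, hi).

pivot = 9; lo=0, mid=0, hi=8
a[mid]=2<9: swap a[0],a[0]; lo=1,mid=1 → [2,16,6,8,15,12,14,9,11]
a[mid]=16>9: swap a[1],a[8]; hi=7 → [2,11,6,8,15,12,14,9,16]
a[mid]=11>9: swap a[1],a[7]; hi=6 → [2,9,6,8,15,12,14,11,16]
a[mid]=9=9: mid=2
a[mid]=6<9: swap a[1],a[2]; lo=2,mid=3 → [2,6,9,8,15,12,14,11,16]
a[mid]=8<9: swap a[2],a[3]; lo=3,mid=4 → [2,6,8,9,15,12,14,11,16]
a[mid]=15>9: swap a[4],a[6]; hi=5 → [2,6,8,9,14,12,15,11,16]
a[mid]=14>9: swap a[4],a[5]; hi=4 → [2,6,8,9,12,14,15,11,16]
a[mid]=12>9: swap a[4],a[4]; hi=3 → [2,6,8,9,12,14,15,11,16]
end: lo=3, hi=3; a = [2,6,8,9,12,14,15,11,16]

(3, 3)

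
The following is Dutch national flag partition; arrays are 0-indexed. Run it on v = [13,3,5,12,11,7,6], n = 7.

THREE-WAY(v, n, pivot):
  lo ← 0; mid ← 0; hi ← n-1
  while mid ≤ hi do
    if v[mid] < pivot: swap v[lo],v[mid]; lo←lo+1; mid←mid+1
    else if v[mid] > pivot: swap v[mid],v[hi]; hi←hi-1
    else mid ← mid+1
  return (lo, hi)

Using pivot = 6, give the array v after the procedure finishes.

pivot = 6; lo=0, mid=0, hi=6
v[mid]=13>6: swap v[0],v[6]; hi=5 → [6,3,5,12,11,7,13]
v[mid]=6=6: mid=1
v[mid]=3<6: swap v[0],v[1]; lo=1,mid=2 → [3,6,5,12,11,7,13]
v[mid]=5<6: swap v[1],v[2]; lo=2,mid=3 → [3,5,6,12,11,7,13]
v[mid]=12>6: swap v[3],v[5]; hi=4 → [3,5,6,7,11,12,13]
v[mid]=7>6: swap v[3],v[4]; hi=3 → [3,5,6,11,7,12,13]
v[mid]=11>6: swap v[3],v[3]; hi=2 → [3,5,6,11,7,12,13]
end: lo=2, hi=2; v = [3,5,6,11,7,12,13]

[3,5,6,11,7,12,13]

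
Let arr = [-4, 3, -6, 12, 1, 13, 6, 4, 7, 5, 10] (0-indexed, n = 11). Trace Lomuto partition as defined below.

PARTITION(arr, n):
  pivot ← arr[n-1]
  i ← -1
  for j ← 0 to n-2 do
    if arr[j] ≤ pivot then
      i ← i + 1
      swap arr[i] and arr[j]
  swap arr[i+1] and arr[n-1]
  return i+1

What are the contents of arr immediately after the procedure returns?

[-4, 3, -6, 1, 6, 4, 7, 5, 10, 13, 12]

pivot = arr[10] = 10; i = -1
j=0: arr[0]=-4 ≤ 10 → i=0, swap arr[0],arr[0] (no change) → [-4, 3, -6, 12, 1, 13, 6, 4, 7, 5, 10]
j=1: arr[1]=3 ≤ 10 → i=1, swap arr[1],arr[1] (no change) → [-4, 3, -6, 12, 1, 13, 6, 4, 7, 5, 10]
j=2: arr[2]=-6 ≤ 10 → i=2, swap arr[2],arr[2] (no change) → [-4, 3, -6, 12, 1, 13, 6, 4, 7, 5, 10]
j=3: arr[3]=12 > 10 → no swap
j=4: arr[4]=1 ≤ 10 → i=3, swap arr[3],arr[4] → [-4, 3, -6, 1, 12, 13, 6, 4, 7, 5, 10]
j=5: arr[5]=13 > 10 → no swap
j=6: arr[6]=6 ≤ 10 → i=4, swap arr[4],arr[6] → [-4, 3, -6, 1, 6, 13, 12, 4, 7, 5, 10]
j=7: arr[7]=4 ≤ 10 → i=5, swap arr[5],arr[7] → [-4, 3, -6, 1, 6, 4, 12, 13, 7, 5, 10]
j=8: arr[8]=7 ≤ 10 → i=6, swap arr[6],arr[8] → [-4, 3, -6, 1, 6, 4, 7, 13, 12, 5, 10]
j=9: arr[9]=5 ≤ 10 → i=7, swap arr[7],arr[9] → [-4, 3, -6, 1, 6, 4, 7, 5, 12, 13, 10]
final swap arr[8],arr[10] → [-4, 3, -6, 1, 6, 4, 7, 5, 10, 13, 12]; return 8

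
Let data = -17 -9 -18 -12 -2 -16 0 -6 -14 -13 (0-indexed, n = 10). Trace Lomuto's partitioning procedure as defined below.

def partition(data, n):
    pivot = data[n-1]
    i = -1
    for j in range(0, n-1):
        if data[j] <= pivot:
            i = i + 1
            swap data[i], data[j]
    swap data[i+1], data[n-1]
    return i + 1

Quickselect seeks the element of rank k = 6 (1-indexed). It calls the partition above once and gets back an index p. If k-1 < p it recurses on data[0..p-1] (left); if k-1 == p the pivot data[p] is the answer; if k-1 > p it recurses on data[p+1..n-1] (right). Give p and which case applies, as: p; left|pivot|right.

pivot = data[9] = -13; i = -1
j=0: data[0]=-17 ≤ -13 → i=0, swap data[0],data[0] (no change) → -17 -9 -18 -12 -2 -16 0 -6 -14 -13
j=1: data[1]=-9 > -13 → no swap
j=2: data[2]=-18 ≤ -13 → i=1, swap data[1],data[2] → -17 -18 -9 -12 -2 -16 0 -6 -14 -13
j=3: data[3]=-12 > -13 → no swap
j=4: data[4]=-2 > -13 → no swap
j=5: data[5]=-16 ≤ -13 → i=2, swap data[2],data[5] → -17 -18 -16 -12 -2 -9 0 -6 -14 -13
j=6: data[6]=0 > -13 → no swap
j=7: data[7]=-6 > -13 → no swap
j=8: data[8]=-14 ≤ -13 → i=3, swap data[3],data[8] → -17 -18 -16 -14 -2 -9 0 -6 -12 -13
final swap data[4],data[9] → -17 -18 -16 -14 -13 -9 0 -6 -12 -2; return 4
p = 4; k-1 = 5 > 4 ⇒ right

4; right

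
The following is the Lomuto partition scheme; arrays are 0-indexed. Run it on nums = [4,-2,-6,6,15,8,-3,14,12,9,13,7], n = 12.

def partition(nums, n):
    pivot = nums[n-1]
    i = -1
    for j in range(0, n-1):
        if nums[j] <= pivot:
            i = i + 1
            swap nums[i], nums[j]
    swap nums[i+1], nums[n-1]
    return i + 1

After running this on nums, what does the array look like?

pivot = nums[11] = 7; i = -1
j=0: nums[0]=4 ≤ 7 → i=0, swap nums[0],nums[0] (no change) → [4,-2,-6,6,15,8,-3,14,12,9,13,7]
j=1: nums[1]=-2 ≤ 7 → i=1, swap nums[1],nums[1] (no change) → [4,-2,-6,6,15,8,-3,14,12,9,13,7]
j=2: nums[2]=-6 ≤ 7 → i=2, swap nums[2],nums[2] (no change) → [4,-2,-6,6,15,8,-3,14,12,9,13,7]
j=3: nums[3]=6 ≤ 7 → i=3, swap nums[3],nums[3] (no change) → [4,-2,-6,6,15,8,-3,14,12,9,13,7]
j=4: nums[4]=15 > 7 → no swap
j=5: nums[5]=8 > 7 → no swap
j=6: nums[6]=-3 ≤ 7 → i=4, swap nums[4],nums[6] → [4,-2,-6,6,-3,8,15,14,12,9,13,7]
j=7: nums[7]=14 > 7 → no swap
j=8: nums[8]=12 > 7 → no swap
j=9: nums[9]=9 > 7 → no swap
j=10: nums[10]=13 > 7 → no swap
final swap nums[5],nums[11] → [4,-2,-6,6,-3,7,15,14,12,9,13,8]; return 5

[4,-2,-6,6,-3,7,15,14,12,9,13,8]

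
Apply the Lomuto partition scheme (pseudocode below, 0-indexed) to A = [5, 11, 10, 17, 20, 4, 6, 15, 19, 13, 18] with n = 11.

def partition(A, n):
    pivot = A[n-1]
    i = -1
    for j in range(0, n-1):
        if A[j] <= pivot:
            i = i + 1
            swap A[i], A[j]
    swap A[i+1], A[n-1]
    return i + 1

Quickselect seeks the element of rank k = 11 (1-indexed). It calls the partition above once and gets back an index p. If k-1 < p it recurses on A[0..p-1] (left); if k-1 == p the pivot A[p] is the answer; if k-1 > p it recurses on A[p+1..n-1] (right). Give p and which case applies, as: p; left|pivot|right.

pivot=18, i=-1
j=0: 5≤18, i=0, swap(0,0) ⇒ [5, 11, 10, 17, 20, 4, 6, 15, 19, 13, 18]
j=1: 11≤18, i=1, swap(1,1) ⇒ [5, 11, 10, 17, 20, 4, 6, 15, 19, 13, 18]
j=2: 10≤18, i=2, swap(2,2) ⇒ [5, 11, 10, 17, 20, 4, 6, 15, 19, 13, 18]
j=3: 17≤18, i=3, swap(3,3) ⇒ [5, 11, 10, 17, 20, 4, 6, 15, 19, 13, 18]
j=4: 20>18, skip
j=5: 4≤18, i=4, swap(4,5) ⇒ [5, 11, 10, 17, 4, 20, 6, 15, 19, 13, 18]
j=6: 6≤18, i=5, swap(5,6) ⇒ [5, 11, 10, 17, 4, 6, 20, 15, 19, 13, 18]
j=7: 15≤18, i=6, swap(6,7) ⇒ [5, 11, 10, 17, 4, 6, 15, 20, 19, 13, 18]
j=8: 19>18, skip
j=9: 13≤18, i=7, swap(7,9) ⇒ [5, 11, 10, 17, 4, 6, 15, 13, 19, 20, 18]
swap(8,10) ⇒ [5, 11, 10, 17, 4, 6, 15, 13, 18, 20, 19]; return 8
p = 8; k-1 = 10 > 8 ⇒ right

8; right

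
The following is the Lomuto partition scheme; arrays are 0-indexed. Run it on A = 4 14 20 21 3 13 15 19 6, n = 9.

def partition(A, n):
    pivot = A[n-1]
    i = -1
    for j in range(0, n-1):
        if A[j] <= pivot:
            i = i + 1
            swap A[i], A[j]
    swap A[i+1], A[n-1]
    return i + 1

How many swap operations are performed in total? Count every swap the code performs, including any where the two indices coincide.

pivot = A[8] = 6; i = -1
j=0: A[0]=4 ≤ 6 → i=0, swap A[0],A[0] (no change) → 4 14 20 21 3 13 15 19 6
j=1: A[1]=14 > 6 → no swap
j=2: A[2]=20 > 6 → no swap
j=3: A[3]=21 > 6 → no swap
j=4: A[4]=3 ≤ 6 → i=1, swap A[1],A[4] → 4 3 20 21 14 13 15 19 6
j=5: A[5]=13 > 6 → no swap
j=6: A[6]=15 > 6 → no swap
j=7: A[7]=19 > 6 → no swap
final swap A[2],A[8] → 4 3 6 21 14 13 15 19 20; return 2

3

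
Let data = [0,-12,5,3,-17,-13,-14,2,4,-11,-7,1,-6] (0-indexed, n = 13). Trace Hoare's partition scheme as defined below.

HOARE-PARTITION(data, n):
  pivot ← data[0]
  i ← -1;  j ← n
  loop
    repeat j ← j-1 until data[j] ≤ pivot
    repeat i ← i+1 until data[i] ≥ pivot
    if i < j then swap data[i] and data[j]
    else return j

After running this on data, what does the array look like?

pivot=0
j stops at 12 (-6), i stops at 0 (0); swap ⇒ [-6,-12,5,3,-17,-13,-14,2,4,-11,-7,1,0]
j stops at 10 (-7), i stops at 2 (5); swap ⇒ [-6,-12,-7,3,-17,-13,-14,2,4,-11,5,1,0]
j stops at 9 (-11), i stops at 3 (3); swap ⇒ [-6,-12,-7,-11,-17,-13,-14,2,4,3,5,1,0]
j stops at 6, i stops at 7; i≥j ⇒ return 6. data=[-6,-12,-7,-11,-17,-13,-14,2,4,3,5,1,0]

[-6,-12,-7,-11,-17,-13,-14,2,4,3,5,1,0]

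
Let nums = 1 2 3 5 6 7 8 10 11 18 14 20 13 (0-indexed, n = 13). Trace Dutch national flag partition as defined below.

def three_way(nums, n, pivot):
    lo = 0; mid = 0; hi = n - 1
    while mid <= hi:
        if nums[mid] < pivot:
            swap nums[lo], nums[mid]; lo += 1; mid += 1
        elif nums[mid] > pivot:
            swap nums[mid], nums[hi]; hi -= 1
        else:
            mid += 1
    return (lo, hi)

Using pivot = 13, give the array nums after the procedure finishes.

pivot = 13; lo=0, mid=0, hi=12
nums[mid]=1<13: swap nums[0],nums[0]; lo=1,mid=1 → 1 2 3 5 6 7 8 10 11 18 14 20 13
nums[mid]=2<13: swap nums[1],nums[1]; lo=2,mid=2 → 1 2 3 5 6 7 8 10 11 18 14 20 13
nums[mid]=3<13: swap nums[2],nums[2]; lo=3,mid=3 → 1 2 3 5 6 7 8 10 11 18 14 20 13
nums[mid]=5<13: swap nums[3],nums[3]; lo=4,mid=4 → 1 2 3 5 6 7 8 10 11 18 14 20 13
nums[mid]=6<13: swap nums[4],nums[4]; lo=5,mid=5 → 1 2 3 5 6 7 8 10 11 18 14 20 13
nums[mid]=7<13: swap nums[5],nums[5]; lo=6,mid=6 → 1 2 3 5 6 7 8 10 11 18 14 20 13
nums[mid]=8<13: swap nums[6],nums[6]; lo=7,mid=7 → 1 2 3 5 6 7 8 10 11 18 14 20 13
nums[mid]=10<13: swap nums[7],nums[7]; lo=8,mid=8 → 1 2 3 5 6 7 8 10 11 18 14 20 13
nums[mid]=11<13: swap nums[8],nums[8]; lo=9,mid=9 → 1 2 3 5 6 7 8 10 11 18 14 20 13
nums[mid]=18>13: swap nums[9],nums[12]; hi=11 → 1 2 3 5 6 7 8 10 11 13 14 20 18
nums[mid]=13=13: mid=10
nums[mid]=14>13: swap nums[10],nums[11]; hi=10 → 1 2 3 5 6 7 8 10 11 13 20 14 18
nums[mid]=20>13: swap nums[10],nums[10]; hi=9 → 1 2 3 5 6 7 8 10 11 13 20 14 18
end: lo=9, hi=9; nums = 1 2 3 5 6 7 8 10 11 13 20 14 18

1 2 3 5 6 7 8 10 11 13 20 14 18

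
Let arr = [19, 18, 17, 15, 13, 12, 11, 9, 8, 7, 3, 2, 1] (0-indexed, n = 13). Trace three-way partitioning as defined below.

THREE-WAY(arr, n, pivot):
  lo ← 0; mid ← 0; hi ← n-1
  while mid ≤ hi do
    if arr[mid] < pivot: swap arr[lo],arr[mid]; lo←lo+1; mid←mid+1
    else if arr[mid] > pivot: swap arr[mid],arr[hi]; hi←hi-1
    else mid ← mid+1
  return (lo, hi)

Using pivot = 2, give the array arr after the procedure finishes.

lo=0 mid=0 hi=12
19>2: swap(0,12), hi=11 ⇒ [1, 18, 17, 15, 13, 12, 11, 9, 8, 7, 3, 2, 19]
1<2: swap(0,0), lo=1 mid=1 ⇒ [1, 18, 17, 15, 13, 12, 11, 9, 8, 7, 3, 2, 19]
18>2: swap(1,11), hi=10 ⇒ [1, 2, 17, 15, 13, 12, 11, 9, 8, 7, 3, 18, 19]
2=2: mid=2
17>2: swap(2,10), hi=9 ⇒ [1, 2, 3, 15, 13, 12, 11, 9, 8, 7, 17, 18, 19]
3>2: swap(2,9), hi=8 ⇒ [1, 2, 7, 15, 13, 12, 11, 9, 8, 3, 17, 18, 19]
7>2: swap(2,8), hi=7 ⇒ [1, 2, 8, 15, 13, 12, 11, 9, 7, 3, 17, 18, 19]
8>2: swap(2,7), hi=6 ⇒ [1, 2, 9, 15, 13, 12, 11, 8, 7, 3, 17, 18, 19]
9>2: swap(2,6), hi=5 ⇒ [1, 2, 11, 15, 13, 12, 9, 8, 7, 3, 17, 18, 19]
11>2: swap(2,5), hi=4 ⇒ [1, 2, 12, 15, 13, 11, 9, 8, 7, 3, 17, 18, 19]
12>2: swap(2,4), hi=3 ⇒ [1, 2, 13, 15, 12, 11, 9, 8, 7, 3, 17, 18, 19]
13>2: swap(2,3), hi=2 ⇒ [1, 2, 15, 13, 12, 11, 9, 8, 7, 3, 17, 18, 19]
15>2: swap(2,2), hi=1 ⇒ [1, 2, 15, 13, 12, 11, 9, 8, 7, 3, 17, 18, 19]
done. lo=1 hi=1; arr=[1, 2, 15, 13, 12, 11, 9, 8, 7, 3, 17, 18, 19]

[1, 2, 15, 13, 12, 11, 9, 8, 7, 3, 17, 18, 19]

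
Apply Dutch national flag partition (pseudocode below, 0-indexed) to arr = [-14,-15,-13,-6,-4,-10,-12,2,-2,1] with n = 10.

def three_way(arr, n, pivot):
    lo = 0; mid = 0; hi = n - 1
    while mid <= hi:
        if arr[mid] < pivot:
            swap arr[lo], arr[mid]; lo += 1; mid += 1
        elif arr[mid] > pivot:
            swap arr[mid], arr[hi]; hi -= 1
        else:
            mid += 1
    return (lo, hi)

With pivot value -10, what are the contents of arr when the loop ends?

[-14,-15,-13,-12,-10,-4,2,-2,1,-6]

lo=0 mid=0 hi=9
-14<-10: swap(0,0), lo=1 mid=1 ⇒ [-14,-15,-13,-6,-4,-10,-12,2,-2,1]
-15<-10: swap(1,1), lo=2 mid=2 ⇒ [-14,-15,-13,-6,-4,-10,-12,2,-2,1]
-13<-10: swap(2,2), lo=3 mid=3 ⇒ [-14,-15,-13,-6,-4,-10,-12,2,-2,1]
-6>-10: swap(3,9), hi=8 ⇒ [-14,-15,-13,1,-4,-10,-12,2,-2,-6]
1>-10: swap(3,8), hi=7 ⇒ [-14,-15,-13,-2,-4,-10,-12,2,1,-6]
-2>-10: swap(3,7), hi=6 ⇒ [-14,-15,-13,2,-4,-10,-12,-2,1,-6]
2>-10: swap(3,6), hi=5 ⇒ [-14,-15,-13,-12,-4,-10,2,-2,1,-6]
-12<-10: swap(3,3), lo=4 mid=4 ⇒ [-14,-15,-13,-12,-4,-10,2,-2,1,-6]
-4>-10: swap(4,5), hi=4 ⇒ [-14,-15,-13,-12,-10,-4,2,-2,1,-6]
-10=-10: mid=5
done. lo=4 hi=4; arr=[-14,-15,-13,-12,-10,-4,2,-2,1,-6]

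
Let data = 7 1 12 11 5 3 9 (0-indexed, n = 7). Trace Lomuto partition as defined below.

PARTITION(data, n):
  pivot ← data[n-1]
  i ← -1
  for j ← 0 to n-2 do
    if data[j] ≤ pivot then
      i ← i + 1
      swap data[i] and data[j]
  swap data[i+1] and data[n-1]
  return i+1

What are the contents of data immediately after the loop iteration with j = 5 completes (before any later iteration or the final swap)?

7 1 5 3 12 11 9

pivot=9, i=-1
j=0: 7≤9, i=0, swap(0,0) ⇒ 7 1 12 11 5 3 9
j=1: 1≤9, i=1, swap(1,1) ⇒ 7 1 12 11 5 3 9
j=2: 12>9, skip
j=3: 11>9, skip
j=4: 5≤9, i=2, swap(2,4) ⇒ 7 1 5 11 12 3 9
j=5: 3≤9, i=3, swap(3,5) ⇒ 7 1 5 3 12 11 9
(after j=5) data = 7 1 5 3 12 11 9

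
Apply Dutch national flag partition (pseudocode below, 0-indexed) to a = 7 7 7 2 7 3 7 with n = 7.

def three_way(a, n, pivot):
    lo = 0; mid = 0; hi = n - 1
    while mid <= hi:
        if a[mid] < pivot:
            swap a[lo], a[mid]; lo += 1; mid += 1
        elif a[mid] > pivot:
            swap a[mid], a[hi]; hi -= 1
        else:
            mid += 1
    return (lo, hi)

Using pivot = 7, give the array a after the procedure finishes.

2 3 7 7 7 7 7

pivot = 7; lo=0, mid=0, hi=6
a[mid]=7=7: mid=1
a[mid]=7=7: mid=2
a[mid]=7=7: mid=3
a[mid]=2<7: swap a[0],a[3]; lo=1,mid=4 → 2 7 7 7 7 3 7
a[mid]=7=7: mid=5
a[mid]=3<7: swap a[1],a[5]; lo=2,mid=6 → 2 3 7 7 7 7 7
a[mid]=7=7: mid=7
end: lo=2, hi=6; a = 2 3 7 7 7 7 7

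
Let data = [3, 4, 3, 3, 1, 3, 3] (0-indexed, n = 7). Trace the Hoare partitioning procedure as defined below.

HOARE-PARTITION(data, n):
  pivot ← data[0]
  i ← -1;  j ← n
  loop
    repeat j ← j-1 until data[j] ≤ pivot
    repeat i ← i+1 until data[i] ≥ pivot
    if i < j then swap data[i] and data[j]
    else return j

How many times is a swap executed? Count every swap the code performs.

3

pivot = data[0] = 3; i = -1, j = 7
j→6 (data[6]=3≤3), i→0 (data[0]=3≥3); i<j, swap → [3, 4, 3, 3, 1, 3, 3]
j→5 (data[5]=3≤3), i→1 (data[1]=4≥3); i<j, swap → [3, 3, 3, 3, 1, 4, 3]
j→4 (data[4]=1≤3), i→2 (data[2]=3≥3); i<j, swap → [3, 3, 1, 3, 3, 4, 3]
j→3, i→3; i≥j, return j=3. data = [3, 3, 1, 3, 3, 4, 3]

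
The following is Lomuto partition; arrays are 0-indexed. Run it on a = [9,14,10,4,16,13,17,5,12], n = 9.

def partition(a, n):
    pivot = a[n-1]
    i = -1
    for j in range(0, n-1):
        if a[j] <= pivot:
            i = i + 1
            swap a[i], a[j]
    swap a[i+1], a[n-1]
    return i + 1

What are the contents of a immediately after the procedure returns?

pivot = a[8] = 12; i = -1
j=0: a[0]=9 ≤ 12 → i=0, swap a[0],a[0] (no change) → [9,14,10,4,16,13,17,5,12]
j=1: a[1]=14 > 12 → no swap
j=2: a[2]=10 ≤ 12 → i=1, swap a[1],a[2] → [9,10,14,4,16,13,17,5,12]
j=3: a[3]=4 ≤ 12 → i=2, swap a[2],a[3] → [9,10,4,14,16,13,17,5,12]
j=4: a[4]=16 > 12 → no swap
j=5: a[5]=13 > 12 → no swap
j=6: a[6]=17 > 12 → no swap
j=7: a[7]=5 ≤ 12 → i=3, swap a[3],a[7] → [9,10,4,5,16,13,17,14,12]
final swap a[4],a[8] → [9,10,4,5,12,13,17,14,16]; return 4

[9,10,4,5,12,13,17,14,16]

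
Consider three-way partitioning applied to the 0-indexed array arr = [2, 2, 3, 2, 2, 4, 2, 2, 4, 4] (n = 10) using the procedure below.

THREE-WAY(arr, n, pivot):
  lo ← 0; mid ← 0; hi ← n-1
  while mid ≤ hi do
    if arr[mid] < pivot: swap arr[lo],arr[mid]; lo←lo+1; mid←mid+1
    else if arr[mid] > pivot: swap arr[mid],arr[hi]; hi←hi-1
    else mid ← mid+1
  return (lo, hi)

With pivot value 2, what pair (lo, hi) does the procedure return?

pivot = 2; lo=0, mid=0, hi=9
arr[mid]=2=2: mid=1
arr[mid]=2=2: mid=2
arr[mid]=3>2: swap arr[2],arr[9]; hi=8 → [2, 2, 4, 2, 2, 4, 2, 2, 4, 3]
arr[mid]=4>2: swap arr[2],arr[8]; hi=7 → [2, 2, 4, 2, 2, 4, 2, 2, 4, 3]
arr[mid]=4>2: swap arr[2],arr[7]; hi=6 → [2, 2, 2, 2, 2, 4, 2, 4, 4, 3]
arr[mid]=2=2: mid=3
arr[mid]=2=2: mid=4
arr[mid]=2=2: mid=5
arr[mid]=4>2: swap arr[5],arr[6]; hi=5 → [2, 2, 2, 2, 2, 2, 4, 4, 4, 3]
arr[mid]=2=2: mid=6
end: lo=0, hi=5; arr = [2, 2, 2, 2, 2, 2, 4, 4, 4, 3]

(0, 5)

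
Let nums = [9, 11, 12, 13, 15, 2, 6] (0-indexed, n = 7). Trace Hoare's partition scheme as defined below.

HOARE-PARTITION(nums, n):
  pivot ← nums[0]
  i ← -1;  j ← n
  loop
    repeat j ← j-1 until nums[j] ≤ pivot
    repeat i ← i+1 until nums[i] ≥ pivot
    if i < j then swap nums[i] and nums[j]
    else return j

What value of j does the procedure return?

pivot = nums[0] = 9; i = -1, j = 7
j→6 (nums[6]=6≤9), i→0 (nums[0]=9≥9); i<j, swap → [6, 11, 12, 13, 15, 2, 9]
j→5 (nums[5]=2≤9), i→1 (nums[1]=11≥9); i<j, swap → [6, 2, 12, 13, 15, 11, 9]
j→1, i→2; i≥j, return j=1. nums = [6, 2, 12, 13, 15, 11, 9]

1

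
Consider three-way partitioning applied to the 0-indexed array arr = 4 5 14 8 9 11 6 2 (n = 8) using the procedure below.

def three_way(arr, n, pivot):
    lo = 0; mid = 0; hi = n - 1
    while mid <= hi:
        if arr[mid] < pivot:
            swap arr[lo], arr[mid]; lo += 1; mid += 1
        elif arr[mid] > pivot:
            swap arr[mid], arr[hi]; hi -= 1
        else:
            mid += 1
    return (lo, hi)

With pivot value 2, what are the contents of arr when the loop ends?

pivot = 2; lo=0, mid=0, hi=7
arr[mid]=4>2: swap arr[0],arr[7]; hi=6 → 2 5 14 8 9 11 6 4
arr[mid]=2=2: mid=1
arr[mid]=5>2: swap arr[1],arr[6]; hi=5 → 2 6 14 8 9 11 5 4
arr[mid]=6>2: swap arr[1],arr[5]; hi=4 → 2 11 14 8 9 6 5 4
arr[mid]=11>2: swap arr[1],arr[4]; hi=3 → 2 9 14 8 11 6 5 4
arr[mid]=9>2: swap arr[1],arr[3]; hi=2 → 2 8 14 9 11 6 5 4
arr[mid]=8>2: swap arr[1],arr[2]; hi=1 → 2 14 8 9 11 6 5 4
arr[mid]=14>2: swap arr[1],arr[1]; hi=0 → 2 14 8 9 11 6 5 4
end: lo=0, hi=0; arr = 2 14 8 9 11 6 5 4

2 14 8 9 11 6 5 4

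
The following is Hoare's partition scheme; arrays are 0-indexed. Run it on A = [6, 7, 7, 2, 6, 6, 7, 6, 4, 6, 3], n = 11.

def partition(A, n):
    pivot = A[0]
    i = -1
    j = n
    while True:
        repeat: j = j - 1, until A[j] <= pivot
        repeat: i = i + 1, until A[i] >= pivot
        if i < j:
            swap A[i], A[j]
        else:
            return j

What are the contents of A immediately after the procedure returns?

pivot = A[0] = 6; i = -1, j = 11
j→10 (A[10]=3≤6), i→0 (A[0]=6≥6); i<j, swap → [3, 7, 7, 2, 6, 6, 7, 6, 4, 6, 6]
j→9 (A[9]=6≤6), i→1 (A[1]=7≥6); i<j, swap → [3, 6, 7, 2, 6, 6, 7, 6, 4, 7, 6]
j→8 (A[8]=4≤6), i→2 (A[2]=7≥6); i<j, swap → [3, 6, 4, 2, 6, 6, 7, 6, 7, 7, 6]
j→7 (A[7]=6≤6), i→4 (A[4]=6≥6); i<j, swap → [3, 6, 4, 2, 6, 6, 7, 6, 7, 7, 6]
j→5, i→5; i≥j, return j=5. A = [3, 6, 4, 2, 6, 6, 7, 6, 7, 7, 6]

[3, 6, 4, 2, 6, 6, 7, 6, 7, 7, 6]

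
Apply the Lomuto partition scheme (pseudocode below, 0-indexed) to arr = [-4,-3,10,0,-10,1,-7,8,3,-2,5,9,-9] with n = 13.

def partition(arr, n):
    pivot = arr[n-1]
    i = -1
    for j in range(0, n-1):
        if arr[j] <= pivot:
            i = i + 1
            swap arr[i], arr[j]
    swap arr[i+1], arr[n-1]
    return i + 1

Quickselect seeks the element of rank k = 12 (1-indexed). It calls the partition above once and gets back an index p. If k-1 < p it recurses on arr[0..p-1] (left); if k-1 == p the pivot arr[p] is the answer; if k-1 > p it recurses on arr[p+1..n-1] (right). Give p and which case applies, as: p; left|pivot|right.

1; right

pivot=-9, i=-1
j=0: -4>-9, skip
j=1: -3>-9, skip
j=2: 10>-9, skip
j=3: 0>-9, skip
j=4: -10≤-9, i=0, swap(0,4) ⇒ [-10,-3,10,0,-4,1,-7,8,3,-2,5,9,-9]
j=5: 1>-9, skip
j=6: -7>-9, skip
j=7: 8>-9, skip
j=8: 3>-9, skip
j=9: -2>-9, skip
j=10: 5>-9, skip
j=11: 9>-9, skip
swap(1,12) ⇒ [-10,-9,10,0,-4,1,-7,8,3,-2,5,9,-3]; return 1
p = 1; k-1 = 11 > 1 ⇒ right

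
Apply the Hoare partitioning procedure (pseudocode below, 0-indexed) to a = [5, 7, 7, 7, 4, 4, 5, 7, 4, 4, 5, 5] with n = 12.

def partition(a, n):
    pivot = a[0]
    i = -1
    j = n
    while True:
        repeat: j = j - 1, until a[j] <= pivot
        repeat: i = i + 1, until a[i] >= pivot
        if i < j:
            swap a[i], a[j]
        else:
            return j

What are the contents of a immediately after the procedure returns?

pivot = a[0] = 5; i = -1, j = 12
j→11 (a[11]=5≤5), i→0 (a[0]=5≥5); i<j, swap → [5, 7, 7, 7, 4, 4, 5, 7, 4, 4, 5, 5]
j→10 (a[10]=5≤5), i→1 (a[1]=7≥5); i<j, swap → [5, 5, 7, 7, 4, 4, 5, 7, 4, 4, 7, 5]
j→9 (a[9]=4≤5), i→2 (a[2]=7≥5); i<j, swap → [5, 5, 4, 7, 4, 4, 5, 7, 4, 7, 7, 5]
j→8 (a[8]=4≤5), i→3 (a[3]=7≥5); i<j, swap → [5, 5, 4, 4, 4, 4, 5, 7, 7, 7, 7, 5]
j→6, i→6; i≥j, return j=6. a = [5, 5, 4, 4, 4, 4, 5, 7, 7, 7, 7, 5]

[5, 5, 4, 4, 4, 4, 5, 7, 7, 7, 7, 5]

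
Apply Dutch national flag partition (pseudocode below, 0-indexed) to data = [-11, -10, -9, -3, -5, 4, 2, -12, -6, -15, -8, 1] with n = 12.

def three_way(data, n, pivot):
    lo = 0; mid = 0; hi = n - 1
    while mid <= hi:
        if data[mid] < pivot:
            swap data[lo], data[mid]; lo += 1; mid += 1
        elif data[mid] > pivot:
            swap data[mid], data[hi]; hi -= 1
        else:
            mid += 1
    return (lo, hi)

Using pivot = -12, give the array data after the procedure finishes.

pivot = -12; lo=0, mid=0, hi=11
data[mid]=-11>-12: swap data[0],data[11]; hi=10 → [1, -10, -9, -3, -5, 4, 2, -12, -6, -15, -8, -11]
data[mid]=1>-12: swap data[0],data[10]; hi=9 → [-8, -10, -9, -3, -5, 4, 2, -12, -6, -15, 1, -11]
data[mid]=-8>-12: swap data[0],data[9]; hi=8 → [-15, -10, -9, -3, -5, 4, 2, -12, -6, -8, 1, -11]
data[mid]=-15<-12: swap data[0],data[0]; lo=1,mid=1 → [-15, -10, -9, -3, -5, 4, 2, -12, -6, -8, 1, -11]
data[mid]=-10>-12: swap data[1],data[8]; hi=7 → [-15, -6, -9, -3, -5, 4, 2, -12, -10, -8, 1, -11]
data[mid]=-6>-12: swap data[1],data[7]; hi=6 → [-15, -12, -9, -3, -5, 4, 2, -6, -10, -8, 1, -11]
data[mid]=-12=-12: mid=2
data[mid]=-9>-12: swap data[2],data[6]; hi=5 → [-15, -12, 2, -3, -5, 4, -9, -6, -10, -8, 1, -11]
data[mid]=2>-12: swap data[2],data[5]; hi=4 → [-15, -12, 4, -3, -5, 2, -9, -6, -10, -8, 1, -11]
data[mid]=4>-12: swap data[2],data[4]; hi=3 → [-15, -12, -5, -3, 4, 2, -9, -6, -10, -8, 1, -11]
data[mid]=-5>-12: swap data[2],data[3]; hi=2 → [-15, -12, -3, -5, 4, 2, -9, -6, -10, -8, 1, -11]
data[mid]=-3>-12: swap data[2],data[2]; hi=1 → [-15, -12, -3, -5, 4, 2, -9, -6, -10, -8, 1, -11]
end: lo=1, hi=1; data = [-15, -12, -3, -5, 4, 2, -9, -6, -10, -8, 1, -11]

[-15, -12, -3, -5, 4, 2, -9, -6, -10, -8, 1, -11]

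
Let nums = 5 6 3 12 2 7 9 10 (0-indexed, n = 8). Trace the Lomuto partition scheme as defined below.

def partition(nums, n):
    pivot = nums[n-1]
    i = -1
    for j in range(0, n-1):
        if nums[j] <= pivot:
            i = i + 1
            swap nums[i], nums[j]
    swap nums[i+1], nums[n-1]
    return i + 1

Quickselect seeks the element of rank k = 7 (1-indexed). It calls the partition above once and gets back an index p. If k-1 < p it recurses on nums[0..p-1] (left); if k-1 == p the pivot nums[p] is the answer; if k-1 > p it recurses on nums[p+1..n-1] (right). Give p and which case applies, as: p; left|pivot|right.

6; pivot

pivot=10, i=-1
j=0: 5≤10, i=0, swap(0,0) ⇒ 5 6 3 12 2 7 9 10
j=1: 6≤10, i=1, swap(1,1) ⇒ 5 6 3 12 2 7 9 10
j=2: 3≤10, i=2, swap(2,2) ⇒ 5 6 3 12 2 7 9 10
j=3: 12>10, skip
j=4: 2≤10, i=3, swap(3,4) ⇒ 5 6 3 2 12 7 9 10
j=5: 7≤10, i=4, swap(4,5) ⇒ 5 6 3 2 7 12 9 10
j=6: 9≤10, i=5, swap(5,6) ⇒ 5 6 3 2 7 9 12 10
swap(6,7) ⇒ 5 6 3 2 7 9 10 12; return 6
p = 6; k-1 = 6 == 6 ⇒ pivot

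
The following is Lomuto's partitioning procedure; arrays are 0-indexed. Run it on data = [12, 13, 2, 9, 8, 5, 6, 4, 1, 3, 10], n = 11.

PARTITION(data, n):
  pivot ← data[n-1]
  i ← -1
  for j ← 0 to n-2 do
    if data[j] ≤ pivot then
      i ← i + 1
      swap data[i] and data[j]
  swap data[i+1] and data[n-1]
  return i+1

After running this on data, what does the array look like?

pivot = data[10] = 10; i = -1
j=0: data[0]=12 > 10 → no swap
j=1: data[1]=13 > 10 → no swap
j=2: data[2]=2 ≤ 10 → i=0, swap data[0],data[2] → [2, 13, 12, 9, 8, 5, 6, 4, 1, 3, 10]
j=3: data[3]=9 ≤ 10 → i=1, swap data[1],data[3] → [2, 9, 12, 13, 8, 5, 6, 4, 1, 3, 10]
j=4: data[4]=8 ≤ 10 → i=2, swap data[2],data[4] → [2, 9, 8, 13, 12, 5, 6, 4, 1, 3, 10]
j=5: data[5]=5 ≤ 10 → i=3, swap data[3],data[5] → [2, 9, 8, 5, 12, 13, 6, 4, 1, 3, 10]
j=6: data[6]=6 ≤ 10 → i=4, swap data[4],data[6] → [2, 9, 8, 5, 6, 13, 12, 4, 1, 3, 10]
j=7: data[7]=4 ≤ 10 → i=5, swap data[5],data[7] → [2, 9, 8, 5, 6, 4, 12, 13, 1, 3, 10]
j=8: data[8]=1 ≤ 10 → i=6, swap data[6],data[8] → [2, 9, 8, 5, 6, 4, 1, 13, 12, 3, 10]
j=9: data[9]=3 ≤ 10 → i=7, swap data[7],data[9] → [2, 9, 8, 5, 6, 4, 1, 3, 12, 13, 10]
final swap data[8],data[10] → [2, 9, 8, 5, 6, 4, 1, 3, 10, 13, 12]; return 8

[2, 9, 8, 5, 6, 4, 1, 3, 10, 13, 12]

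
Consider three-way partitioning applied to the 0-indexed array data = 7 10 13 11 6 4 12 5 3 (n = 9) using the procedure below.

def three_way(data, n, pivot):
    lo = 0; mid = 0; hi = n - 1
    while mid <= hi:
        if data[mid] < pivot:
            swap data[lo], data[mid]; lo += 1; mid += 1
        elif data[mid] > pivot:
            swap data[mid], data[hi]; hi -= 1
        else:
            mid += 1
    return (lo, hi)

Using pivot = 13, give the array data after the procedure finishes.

pivot = 13; lo=0, mid=0, hi=8
data[mid]=7<13: swap data[0],data[0]; lo=1,mid=1 → 7 10 13 11 6 4 12 5 3
data[mid]=10<13: swap data[1],data[1]; lo=2,mid=2 → 7 10 13 11 6 4 12 5 3
data[mid]=13=13: mid=3
data[mid]=11<13: swap data[2],data[3]; lo=3,mid=4 → 7 10 11 13 6 4 12 5 3
data[mid]=6<13: swap data[3],data[4]; lo=4,mid=5 → 7 10 11 6 13 4 12 5 3
data[mid]=4<13: swap data[4],data[5]; lo=5,mid=6 → 7 10 11 6 4 13 12 5 3
data[mid]=12<13: swap data[5],data[6]; lo=6,mid=7 → 7 10 11 6 4 12 13 5 3
data[mid]=5<13: swap data[6],data[7]; lo=7,mid=8 → 7 10 11 6 4 12 5 13 3
data[mid]=3<13: swap data[7],data[8]; lo=8,mid=9 → 7 10 11 6 4 12 5 3 13
end: lo=8, hi=8; data = 7 10 11 6 4 12 5 3 13

7 10 11 6 4 12 5 3 13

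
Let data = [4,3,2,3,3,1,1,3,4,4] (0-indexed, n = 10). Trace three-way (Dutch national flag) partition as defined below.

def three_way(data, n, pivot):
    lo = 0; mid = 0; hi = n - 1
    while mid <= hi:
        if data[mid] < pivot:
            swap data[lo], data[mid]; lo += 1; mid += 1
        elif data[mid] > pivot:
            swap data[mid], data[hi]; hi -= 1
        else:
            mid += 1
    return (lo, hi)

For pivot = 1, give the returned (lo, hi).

(0, 1)

lo=0 mid=0 hi=9
4>1: swap(0,9), hi=8 ⇒ [4,3,2,3,3,1,1,3,4,4]
4>1: swap(0,8), hi=7 ⇒ [4,3,2,3,3,1,1,3,4,4]
4>1: swap(0,7), hi=6 ⇒ [3,3,2,3,3,1,1,4,4,4]
3>1: swap(0,6), hi=5 ⇒ [1,3,2,3,3,1,3,4,4,4]
1=1: mid=1
3>1: swap(1,5), hi=4 ⇒ [1,1,2,3,3,3,3,4,4,4]
1=1: mid=2
2>1: swap(2,4), hi=3 ⇒ [1,1,3,3,2,3,3,4,4,4]
3>1: swap(2,3), hi=2 ⇒ [1,1,3,3,2,3,3,4,4,4]
3>1: swap(2,2), hi=1 ⇒ [1,1,3,3,2,3,3,4,4,4]
done. lo=0 hi=1; data=[1,1,3,3,2,3,3,4,4,4]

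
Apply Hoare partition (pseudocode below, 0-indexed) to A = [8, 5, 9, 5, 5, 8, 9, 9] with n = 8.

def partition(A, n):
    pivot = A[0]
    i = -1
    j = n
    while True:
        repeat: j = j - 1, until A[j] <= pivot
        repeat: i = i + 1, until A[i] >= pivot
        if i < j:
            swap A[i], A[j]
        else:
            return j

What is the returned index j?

3

pivot=8
j stops at 5 (8), i stops at 0 (8); swap ⇒ [8, 5, 9, 5, 5, 8, 9, 9]
j stops at 4 (5), i stops at 2 (9); swap ⇒ [8, 5, 5, 5, 9, 8, 9, 9]
j stops at 3, i stops at 4; i≥j ⇒ return 3. A=[8, 5, 5, 5, 9, 8, 9, 9]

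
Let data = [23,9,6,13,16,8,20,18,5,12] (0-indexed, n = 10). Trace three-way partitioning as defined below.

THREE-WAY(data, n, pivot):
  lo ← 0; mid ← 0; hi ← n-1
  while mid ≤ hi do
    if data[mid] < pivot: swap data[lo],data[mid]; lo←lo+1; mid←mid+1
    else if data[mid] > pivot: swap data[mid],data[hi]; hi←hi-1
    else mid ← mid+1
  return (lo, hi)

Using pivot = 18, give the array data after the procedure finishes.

lo=0 mid=0 hi=9
23>18: swap(0,9), hi=8 ⇒ [12,9,6,13,16,8,20,18,5,23]
12<18: swap(0,0), lo=1 mid=1 ⇒ [12,9,6,13,16,8,20,18,5,23]
9<18: swap(1,1), lo=2 mid=2 ⇒ [12,9,6,13,16,8,20,18,5,23]
6<18: swap(2,2), lo=3 mid=3 ⇒ [12,9,6,13,16,8,20,18,5,23]
13<18: swap(3,3), lo=4 mid=4 ⇒ [12,9,6,13,16,8,20,18,5,23]
16<18: swap(4,4), lo=5 mid=5 ⇒ [12,9,6,13,16,8,20,18,5,23]
8<18: swap(5,5), lo=6 mid=6 ⇒ [12,9,6,13,16,8,20,18,5,23]
20>18: swap(6,8), hi=7 ⇒ [12,9,6,13,16,8,5,18,20,23]
5<18: swap(6,6), lo=7 mid=7 ⇒ [12,9,6,13,16,8,5,18,20,23]
18=18: mid=8
done. lo=7 hi=7; data=[12,9,6,13,16,8,5,18,20,23]

[12,9,6,13,16,8,5,18,20,23]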